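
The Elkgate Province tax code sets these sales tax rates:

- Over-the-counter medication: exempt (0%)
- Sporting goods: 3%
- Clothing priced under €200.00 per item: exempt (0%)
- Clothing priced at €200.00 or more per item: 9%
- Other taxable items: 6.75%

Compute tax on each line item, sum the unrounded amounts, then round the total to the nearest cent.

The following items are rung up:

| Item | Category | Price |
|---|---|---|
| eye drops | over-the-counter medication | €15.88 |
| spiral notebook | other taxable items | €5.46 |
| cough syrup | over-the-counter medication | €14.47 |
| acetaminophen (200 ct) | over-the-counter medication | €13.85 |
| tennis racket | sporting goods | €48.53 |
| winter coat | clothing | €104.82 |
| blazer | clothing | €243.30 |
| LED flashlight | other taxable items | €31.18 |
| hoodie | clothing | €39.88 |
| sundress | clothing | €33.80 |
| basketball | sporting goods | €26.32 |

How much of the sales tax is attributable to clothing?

€21.90

Winter coat €104.82: clothing, under €200.00 → 0% → €0.00
Blazer €243.30: clothing, €200.00 or more → 9% → €21.897
Hoodie €39.88: clothing, under €200.00 → 0% → €0.00
Sundress €33.80: clothing, under €200.00 → 0% → €0.00
Tax on clothing: unrounded sum = €21.897 → €21.90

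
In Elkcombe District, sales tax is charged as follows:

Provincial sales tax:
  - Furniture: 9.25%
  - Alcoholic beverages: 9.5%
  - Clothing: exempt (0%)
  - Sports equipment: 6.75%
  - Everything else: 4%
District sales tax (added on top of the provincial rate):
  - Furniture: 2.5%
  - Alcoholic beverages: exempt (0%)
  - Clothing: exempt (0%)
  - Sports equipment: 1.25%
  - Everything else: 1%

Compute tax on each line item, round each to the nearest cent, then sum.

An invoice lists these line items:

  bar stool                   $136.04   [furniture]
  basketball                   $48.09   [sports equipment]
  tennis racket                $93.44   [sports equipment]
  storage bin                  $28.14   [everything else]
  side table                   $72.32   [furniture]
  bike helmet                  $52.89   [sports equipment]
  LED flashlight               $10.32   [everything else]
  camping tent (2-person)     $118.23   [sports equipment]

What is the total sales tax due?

$51.43

Bar stool $136.04: furniture → 9.25% + 2.5% district = 11.75% → $15.98
Basketball $48.09: sports equipment → 6.75% + 1.25% district = 8% → $3.85
Tennis racket $93.44: sports equipment → 6.75% + 1.25% district = 8% → $7.48
Storage bin $28.14: everything else → 4% + 1% district = 5% → $1.41
Side table $72.32: furniture → 9.25% + 2.5% district = 11.75% → $8.50
Bike helmet $52.89: sports equipment → 6.75% + 1.25% district = 8% → $4.23
LED flashlight $10.32: everything else → 4% + 1% district = 5% → $0.52
Camping tent (2-person) $118.23: sports equipment → 6.75% + 1.25% district = 8% → $9.46
Total tax = $15.98 + $3.85 + $7.48 + $1.41 + $8.50 + $4.23 + $0.52 + $9.46 = $51.43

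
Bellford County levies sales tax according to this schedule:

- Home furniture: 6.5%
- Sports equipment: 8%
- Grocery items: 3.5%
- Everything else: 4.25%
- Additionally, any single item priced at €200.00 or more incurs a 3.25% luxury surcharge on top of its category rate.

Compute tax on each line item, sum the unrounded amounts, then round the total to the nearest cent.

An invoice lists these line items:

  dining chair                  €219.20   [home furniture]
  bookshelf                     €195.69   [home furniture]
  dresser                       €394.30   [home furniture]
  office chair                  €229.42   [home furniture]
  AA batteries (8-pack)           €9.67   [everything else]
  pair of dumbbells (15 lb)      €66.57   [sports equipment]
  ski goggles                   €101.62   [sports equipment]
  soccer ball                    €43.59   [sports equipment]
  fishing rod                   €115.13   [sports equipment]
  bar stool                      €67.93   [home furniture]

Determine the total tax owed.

Dining chair €219.20: home furniture → 6.5% + 3.25% surcharge = 9.75% → €21.372
Bookshelf €195.69: home furniture → 6.5% → €12.71985
Dresser €394.30: home furniture → 6.5% + 3.25% surcharge = 9.75% → €38.44425
Office chair €229.42: home furniture → 6.5% + 3.25% surcharge = 9.75% → €22.36845
AA batteries (8-pack) €9.67: everything else → 4.25% → €0.410975
Pair of dumbbells (15 lb) €66.57: sports equipment → 8% → €5.3256
Ski goggles €101.62: sports equipment → 8% → €8.1296
Soccer ball €43.59: sports equipment → 8% → €3.4872
Fishing rod €115.13: sports equipment → 8% → €9.2104
Bar stool €67.93: home furniture → 6.5% → €4.41545
Unrounded tax sum = €125.883775 → €125.88

€125.88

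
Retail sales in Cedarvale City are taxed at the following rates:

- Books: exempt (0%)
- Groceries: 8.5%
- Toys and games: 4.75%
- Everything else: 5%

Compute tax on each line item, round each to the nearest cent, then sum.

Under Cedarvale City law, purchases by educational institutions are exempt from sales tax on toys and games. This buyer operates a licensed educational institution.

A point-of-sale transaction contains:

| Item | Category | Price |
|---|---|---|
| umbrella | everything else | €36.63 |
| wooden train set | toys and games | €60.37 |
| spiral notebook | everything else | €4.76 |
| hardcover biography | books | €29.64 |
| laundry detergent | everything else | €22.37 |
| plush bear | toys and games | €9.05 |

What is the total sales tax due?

€3.19

Umbrella €36.63: everything else → 5% → €1.83
Wooden train set €60.37: toys and games, buyer-exempt → 0% → €0.00
Spiral notebook €4.76: everything else → 5% → €0.24
Hardcover biography €29.64: books → 0% → €0.00
Laundry detergent €22.37: everything else → 5% → €1.12
Plush bear €9.05: toys and games, buyer-exempt → 0% → €0.00
Total tax = €1.83 + €0.24 + €1.12 = €3.19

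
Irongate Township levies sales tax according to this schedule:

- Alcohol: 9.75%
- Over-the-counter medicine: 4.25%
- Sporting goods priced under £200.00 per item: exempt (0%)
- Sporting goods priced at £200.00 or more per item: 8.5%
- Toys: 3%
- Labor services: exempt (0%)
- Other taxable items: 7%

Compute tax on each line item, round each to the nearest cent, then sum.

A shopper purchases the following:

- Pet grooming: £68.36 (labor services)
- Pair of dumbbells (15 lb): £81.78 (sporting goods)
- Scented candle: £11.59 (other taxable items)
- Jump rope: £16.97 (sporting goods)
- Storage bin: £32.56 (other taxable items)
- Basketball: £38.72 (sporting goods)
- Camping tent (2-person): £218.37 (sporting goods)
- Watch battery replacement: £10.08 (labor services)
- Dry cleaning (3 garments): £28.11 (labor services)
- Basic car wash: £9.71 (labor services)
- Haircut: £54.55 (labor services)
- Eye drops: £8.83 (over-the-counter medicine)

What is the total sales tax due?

£22.03

Pet grooming £68.36: labor services → 0% → £0.00
Pair of dumbbells (15 lb) £81.78: sporting goods, under £200.00 → 0% → £0.00
Scented candle £11.59: other taxable items → 7% → £0.81
Jump rope £16.97: sporting goods, under £200.00 → 0% → £0.00
Storage bin £32.56: other taxable items → 7% → £2.28
Basketball £38.72: sporting goods, under £200.00 → 0% → £0.00
Camping tent (2-person) £218.37: sporting goods, £200.00 or more → 8.5% → £18.56
Watch battery replacement £10.08: labor services → 0% → £0.00
Dry cleaning (3 garments) £28.11: labor services → 0% → £0.00
Basic car wash £9.71: labor services → 0% → £0.00
Haircut £54.55: labor services → 0% → £0.00
Eye drops £8.83: over-the-counter medicine → 4.25% → £0.38
Total tax = £0.81 + £2.28 + £18.56 + £0.38 = £22.03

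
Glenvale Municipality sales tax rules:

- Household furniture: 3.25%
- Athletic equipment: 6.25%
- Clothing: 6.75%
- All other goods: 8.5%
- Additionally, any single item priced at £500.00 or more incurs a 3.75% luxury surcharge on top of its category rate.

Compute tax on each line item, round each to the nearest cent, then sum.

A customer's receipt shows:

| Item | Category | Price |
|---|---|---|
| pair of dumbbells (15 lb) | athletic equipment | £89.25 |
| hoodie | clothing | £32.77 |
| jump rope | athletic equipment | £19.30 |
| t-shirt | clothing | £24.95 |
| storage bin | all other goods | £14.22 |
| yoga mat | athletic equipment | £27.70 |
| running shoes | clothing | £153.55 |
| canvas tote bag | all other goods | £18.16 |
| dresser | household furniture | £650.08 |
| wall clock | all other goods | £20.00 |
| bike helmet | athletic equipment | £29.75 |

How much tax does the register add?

£74.59

Pair of dumbbells (15 lb) £89.25: athletic equipment → 6.25% → £5.58
Hoodie £32.77: clothing → 6.75% → £2.21
Jump rope £19.30: athletic equipment → 6.25% → £1.21
T-shirt £24.95: clothing → 6.75% → £1.68
Storage bin £14.22: all other goods → 8.5% → £1.21
Yoga mat £27.70: athletic equipment → 6.25% → £1.73
Running shoes £153.55: clothing → 6.75% → £10.36
Canvas tote bag £18.16: all other goods → 8.5% → £1.54
Dresser £650.08: household furniture → 3.25% + 3.75% surcharge = 7% → £45.51
Wall clock £20.00: all other goods → 8.5% → £1.70
Bike helmet £29.75: athletic equipment → 6.25% → £1.86
Total tax = £5.58 + £2.21 + £1.21 + £1.68 + £1.21 + £1.73 + £10.36 + £1.54 + £45.51 + £1.70 + £1.86 = £74.59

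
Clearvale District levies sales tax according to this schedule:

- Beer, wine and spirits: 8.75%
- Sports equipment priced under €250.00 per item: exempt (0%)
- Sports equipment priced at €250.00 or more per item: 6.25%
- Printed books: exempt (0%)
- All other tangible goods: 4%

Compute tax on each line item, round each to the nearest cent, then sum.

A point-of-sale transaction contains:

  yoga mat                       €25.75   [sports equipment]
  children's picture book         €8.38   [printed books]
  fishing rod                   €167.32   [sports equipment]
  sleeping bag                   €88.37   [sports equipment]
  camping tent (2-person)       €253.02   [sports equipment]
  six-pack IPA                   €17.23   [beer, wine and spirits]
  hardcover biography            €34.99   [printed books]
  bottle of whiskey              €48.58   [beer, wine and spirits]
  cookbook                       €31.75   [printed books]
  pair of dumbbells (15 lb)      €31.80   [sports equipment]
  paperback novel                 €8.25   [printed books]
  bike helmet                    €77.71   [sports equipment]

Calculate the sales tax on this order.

Yoga mat €25.75: sports equipment, under €250.00 → 0% → €0.00
Children's picture book €8.38: printed books → 0% → €0.00
Fishing rod €167.32: sports equipment, under €250.00 → 0% → €0.00
Sleeping bag €88.37: sports equipment, under €250.00 → 0% → €0.00
Camping tent (2-person) €253.02: sports equipment, €250.00 or more → 6.25% → €15.81
Six-pack IPA €17.23: beer, wine and spirits → 8.75% → €1.51
Hardcover biography €34.99: printed books → 0% → €0.00
Bottle of whiskey €48.58: beer, wine and spirits → 8.75% → €4.25
Cookbook €31.75: printed books → 0% → €0.00
Pair of dumbbells (15 lb) €31.80: sports equipment, under €250.00 → 0% → €0.00
Paperback novel €8.25: printed books → 0% → €0.00
Bike helmet €77.71: sports equipment, under €250.00 → 0% → €0.00
Total tax = €15.81 + €1.51 + €4.25 = €21.57

€21.57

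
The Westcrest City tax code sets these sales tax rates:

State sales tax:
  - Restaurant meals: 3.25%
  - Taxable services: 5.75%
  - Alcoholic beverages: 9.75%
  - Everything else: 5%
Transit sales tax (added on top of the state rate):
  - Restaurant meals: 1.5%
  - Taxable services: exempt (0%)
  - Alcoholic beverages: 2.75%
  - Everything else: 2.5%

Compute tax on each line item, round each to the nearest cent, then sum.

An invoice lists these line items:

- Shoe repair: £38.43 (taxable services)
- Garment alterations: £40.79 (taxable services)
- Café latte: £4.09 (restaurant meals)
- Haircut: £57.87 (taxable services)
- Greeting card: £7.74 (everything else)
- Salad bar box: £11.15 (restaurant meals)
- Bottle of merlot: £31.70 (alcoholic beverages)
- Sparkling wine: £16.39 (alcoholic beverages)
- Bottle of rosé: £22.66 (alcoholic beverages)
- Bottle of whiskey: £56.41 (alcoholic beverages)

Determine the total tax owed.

Shoe repair £38.43: taxable services → 5.75% + 0% transit = 5.75% → £2.21
Garment alterations £40.79: taxable services → 5.75% + 0% transit = 5.75% → £2.35
Café latte £4.09: restaurant meals → 3.25% + 1.5% transit = 4.75% → £0.19
Haircut £57.87: taxable services → 5.75% + 0% transit = 5.75% → £3.33
Greeting card £7.74: everything else → 5% + 2.5% transit = 7.5% → £0.58
Salad bar box £11.15: restaurant meals → 3.25% + 1.5% transit = 4.75% → £0.53
Bottle of merlot £31.70: alcoholic beverages → 9.75% + 2.75% transit = 12.5% → £3.96
Sparkling wine £16.39: alcoholic beverages → 9.75% + 2.75% transit = 12.5% → £2.05
Bottle of rosé £22.66: alcoholic beverages → 9.75% + 2.75% transit = 12.5% → £2.83
Bottle of whiskey £56.41: alcoholic beverages → 9.75% + 2.75% transit = 12.5% → £7.05
Total tax = £2.21 + £2.35 + £0.19 + £3.33 + £0.58 + £0.53 + £3.96 + £2.05 + £2.83 + £7.05 = £25.08

£25.08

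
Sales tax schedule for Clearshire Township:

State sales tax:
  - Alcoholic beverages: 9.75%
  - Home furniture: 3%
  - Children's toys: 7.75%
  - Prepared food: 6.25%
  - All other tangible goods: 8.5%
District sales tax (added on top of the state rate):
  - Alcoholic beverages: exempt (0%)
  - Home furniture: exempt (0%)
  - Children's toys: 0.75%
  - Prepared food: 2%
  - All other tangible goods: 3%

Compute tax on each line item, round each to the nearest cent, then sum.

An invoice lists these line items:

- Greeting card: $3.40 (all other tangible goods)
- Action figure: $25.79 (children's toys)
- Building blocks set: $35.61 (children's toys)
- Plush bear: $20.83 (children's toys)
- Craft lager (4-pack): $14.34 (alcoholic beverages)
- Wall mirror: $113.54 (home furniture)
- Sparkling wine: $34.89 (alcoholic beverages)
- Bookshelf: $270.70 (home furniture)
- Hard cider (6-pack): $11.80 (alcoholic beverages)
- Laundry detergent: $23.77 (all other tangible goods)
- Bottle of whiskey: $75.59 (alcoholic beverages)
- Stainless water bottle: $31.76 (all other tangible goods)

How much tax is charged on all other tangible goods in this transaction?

Greeting card $3.40: all other tangible goods → 8.5% + 3% district = 11.5% → $0.39
Laundry detergent $23.77: all other tangible goods → 8.5% + 3% district = 11.5% → $2.73
Stainless water bottle $31.76: all other tangible goods → 8.5% + 3% district = 11.5% → $3.65
Tax on all other tangible goods = $0.39 + $2.73 + $3.65 = $6.77

$6.77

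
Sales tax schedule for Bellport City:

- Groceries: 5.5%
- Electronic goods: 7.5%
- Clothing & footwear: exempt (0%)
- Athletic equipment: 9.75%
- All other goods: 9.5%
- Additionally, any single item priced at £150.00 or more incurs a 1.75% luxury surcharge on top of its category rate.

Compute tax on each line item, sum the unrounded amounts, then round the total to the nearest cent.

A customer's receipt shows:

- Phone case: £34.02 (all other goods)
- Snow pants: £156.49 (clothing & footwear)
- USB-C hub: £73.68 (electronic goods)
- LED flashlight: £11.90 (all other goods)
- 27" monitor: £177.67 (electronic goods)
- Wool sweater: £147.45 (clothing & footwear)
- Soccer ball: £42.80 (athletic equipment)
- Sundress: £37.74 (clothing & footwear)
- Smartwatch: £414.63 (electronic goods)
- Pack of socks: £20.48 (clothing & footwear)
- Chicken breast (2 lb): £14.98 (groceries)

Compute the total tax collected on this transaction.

Phone case £34.02: all other goods → 9.5% → £3.2319
Snow pants £156.49: clothing & footwear → 0% + 1.75% surcharge = 1.75% → £2.738575
USB-C hub £73.68: electronic goods → 7.5% → £5.526
LED flashlight £11.90: all other goods → 9.5% → £1.1305
27" monitor £177.67: electronic goods → 7.5% + 1.75% surcharge = 9.25% → £16.434475
Wool sweater £147.45: clothing & footwear → 0% → £0.00
Soccer ball £42.80: athletic equipment → 9.75% → £4.173
Sundress £37.74: clothing & footwear → 0% → £0.00
Smartwatch £414.63: electronic goods → 7.5% + 1.75% surcharge = 9.25% → £38.353275
Pack of socks £20.48: clothing & footwear → 0% → £0.00
Chicken breast (2 lb) £14.98: groceries → 5.5% → £0.8239
Unrounded tax sum = £72.411625 → £72.41

£72.41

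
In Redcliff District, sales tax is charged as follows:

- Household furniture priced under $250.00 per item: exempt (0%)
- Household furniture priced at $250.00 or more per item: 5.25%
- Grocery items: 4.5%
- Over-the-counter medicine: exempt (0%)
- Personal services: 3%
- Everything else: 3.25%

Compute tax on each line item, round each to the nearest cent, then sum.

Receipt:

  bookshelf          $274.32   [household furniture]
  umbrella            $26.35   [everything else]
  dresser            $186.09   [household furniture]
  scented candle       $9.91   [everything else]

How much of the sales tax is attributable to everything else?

$1.18

Umbrella $26.35: everything else → 3.25% → $0.86
Scented candle $9.91: everything else → 3.25% → $0.32
Tax on everything else = $0.86 + $0.32 = $1.18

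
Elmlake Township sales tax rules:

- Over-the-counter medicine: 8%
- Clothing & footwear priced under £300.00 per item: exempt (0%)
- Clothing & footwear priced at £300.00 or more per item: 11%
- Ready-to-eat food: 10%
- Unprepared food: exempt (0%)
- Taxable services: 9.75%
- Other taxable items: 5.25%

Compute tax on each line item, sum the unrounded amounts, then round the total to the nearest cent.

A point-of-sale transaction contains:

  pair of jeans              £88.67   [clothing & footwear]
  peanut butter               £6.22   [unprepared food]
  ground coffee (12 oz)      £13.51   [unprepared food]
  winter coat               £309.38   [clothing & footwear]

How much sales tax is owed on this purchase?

Pair of jeans £88.67: clothing & footwear, under £300.00 → 0% → £0.00
Peanut butter £6.22: unprepared food → 0% → £0.00
Ground coffee (12 oz) £13.51: unprepared food → 0% → £0.00
Winter coat £309.38: clothing & footwear, £300.00 or more → 11% → £34.0318
Unrounded tax sum = £34.0318 → £34.03

£34.03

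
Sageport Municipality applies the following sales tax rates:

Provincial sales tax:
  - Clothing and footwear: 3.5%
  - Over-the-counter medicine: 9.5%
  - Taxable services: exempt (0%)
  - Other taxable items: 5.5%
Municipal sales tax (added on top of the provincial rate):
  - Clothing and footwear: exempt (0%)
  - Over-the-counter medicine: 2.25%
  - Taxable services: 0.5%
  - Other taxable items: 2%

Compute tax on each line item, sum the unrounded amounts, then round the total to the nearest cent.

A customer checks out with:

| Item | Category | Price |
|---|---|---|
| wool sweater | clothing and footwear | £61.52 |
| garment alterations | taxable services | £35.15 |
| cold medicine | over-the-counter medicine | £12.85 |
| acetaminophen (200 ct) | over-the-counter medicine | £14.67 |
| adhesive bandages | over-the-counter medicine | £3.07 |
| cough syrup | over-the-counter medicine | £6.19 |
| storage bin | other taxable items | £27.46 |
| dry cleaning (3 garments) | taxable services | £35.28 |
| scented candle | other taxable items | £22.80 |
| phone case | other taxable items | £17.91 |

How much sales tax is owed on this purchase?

£11.94

Wool sweater £61.52: clothing and footwear → 3.5% + 0% municipal = 3.5% → £2.1532
Garment alterations £35.15: taxable services → 0% + 0.5% municipal = 0.5% → £0.17575
Cold medicine £12.85: over-the-counter medicine → 9.5% + 2.25% municipal = 11.75% → £1.509875
Acetaminophen (200 ct) £14.67: over-the-counter medicine → 9.5% + 2.25% municipal = 11.75% → £1.723725
Adhesive bandages £3.07: over-the-counter medicine → 9.5% + 2.25% municipal = 11.75% → £0.360725
Cough syrup £6.19: over-the-counter medicine → 9.5% + 2.25% municipal = 11.75% → £0.727325
Storage bin £27.46: other taxable items → 5.5% + 2% municipal = 7.5% → £2.0595
Dry cleaning (3 garments) £35.28: taxable services → 0% + 0.5% municipal = 0.5% → £0.1764
Scented candle £22.80: other taxable items → 5.5% + 2% municipal = 7.5% → £1.71
Phone case £17.91: other taxable items → 5.5% + 2% municipal = 7.5% → £1.34325
Unrounded tax sum = £11.93975 → £11.94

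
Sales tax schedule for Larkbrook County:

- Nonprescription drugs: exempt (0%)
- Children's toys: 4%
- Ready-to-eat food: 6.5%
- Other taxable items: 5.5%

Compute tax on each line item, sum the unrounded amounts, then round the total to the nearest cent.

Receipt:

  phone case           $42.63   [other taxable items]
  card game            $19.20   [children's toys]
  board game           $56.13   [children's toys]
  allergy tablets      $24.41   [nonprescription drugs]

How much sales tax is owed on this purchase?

$5.36

Phone case $42.63: other taxable items → 5.5% → $2.34465
Card game $19.20: children's toys → 4% → $0.768
Board game $56.13: children's toys → 4% → $2.2452
Allergy tablets $24.41: nonprescription drugs → 0% → $0.00
Unrounded tax sum = $5.35785 → $5.36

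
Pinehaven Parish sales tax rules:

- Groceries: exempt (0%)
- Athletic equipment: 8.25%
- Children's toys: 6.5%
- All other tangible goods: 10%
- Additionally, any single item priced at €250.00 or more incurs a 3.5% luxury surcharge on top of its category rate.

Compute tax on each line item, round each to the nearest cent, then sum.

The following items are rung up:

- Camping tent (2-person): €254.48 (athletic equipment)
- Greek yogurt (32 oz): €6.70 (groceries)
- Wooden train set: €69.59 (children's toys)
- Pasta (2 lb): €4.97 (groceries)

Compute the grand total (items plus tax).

€370.16

Camping tent (2-person) €254.48: athletic equipment → 8.25% + 3.5% surcharge = 11.75% → €29.90
Greek yogurt (32 oz) €6.70: groceries → 0% → €0.00
Wooden train set €69.59: children's toys → 6.5% → €4.52
Pasta (2 lb) €4.97: groceries → 0% → €0.00
Subtotal = €335.74; tax = €34.42; total due = €370.16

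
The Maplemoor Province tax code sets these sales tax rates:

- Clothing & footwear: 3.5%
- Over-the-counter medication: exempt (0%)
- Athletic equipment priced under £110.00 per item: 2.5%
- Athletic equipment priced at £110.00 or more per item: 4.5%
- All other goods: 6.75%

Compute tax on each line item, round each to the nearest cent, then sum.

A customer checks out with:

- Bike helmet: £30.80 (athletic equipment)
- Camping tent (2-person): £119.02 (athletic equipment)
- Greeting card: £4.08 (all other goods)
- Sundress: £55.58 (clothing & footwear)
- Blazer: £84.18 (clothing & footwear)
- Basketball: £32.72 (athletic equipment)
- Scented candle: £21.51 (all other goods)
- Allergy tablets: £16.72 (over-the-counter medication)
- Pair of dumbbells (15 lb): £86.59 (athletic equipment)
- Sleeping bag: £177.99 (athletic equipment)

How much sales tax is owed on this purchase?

Bike helmet £30.80: athletic equipment, under £110.00 → 2.5% → £0.77
Camping tent (2-person) £119.02: athletic equipment, £110.00 or more → 4.5% → £5.36
Greeting card £4.08: all other goods → 6.75% → £0.28
Sundress £55.58: clothing & footwear → 3.5% → £1.95
Blazer £84.18: clothing & footwear → 3.5% → £2.95
Basketball £32.72: athletic equipment, under £110.00 → 2.5% → £0.82
Scented candle £21.51: all other goods → 6.75% → £1.45
Allergy tablets £16.72: over-the-counter medication → 0% → £0.00
Pair of dumbbells (15 lb) £86.59: athletic equipment, under £110.00 → 2.5% → £2.16
Sleeping bag £177.99: athletic equipment, £110.00 or more → 4.5% → £8.01
Total tax = £0.77 + £5.36 + £0.28 + £1.95 + £2.95 + £0.82 + £1.45 + £2.16 + £8.01 = £23.75

£23.75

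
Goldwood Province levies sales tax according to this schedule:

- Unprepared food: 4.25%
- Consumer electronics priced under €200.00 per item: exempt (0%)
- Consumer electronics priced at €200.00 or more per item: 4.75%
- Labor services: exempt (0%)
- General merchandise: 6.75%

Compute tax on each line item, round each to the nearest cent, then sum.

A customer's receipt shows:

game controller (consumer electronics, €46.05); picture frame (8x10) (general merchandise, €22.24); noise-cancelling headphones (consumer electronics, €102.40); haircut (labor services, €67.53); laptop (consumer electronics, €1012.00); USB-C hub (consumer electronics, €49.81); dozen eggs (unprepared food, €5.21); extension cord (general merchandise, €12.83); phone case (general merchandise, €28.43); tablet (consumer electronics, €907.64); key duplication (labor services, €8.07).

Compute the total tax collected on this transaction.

€95.69

Game controller €46.05: consumer electronics, under €200.00 → 0% → €0.00
Picture frame (8x10) €22.24: general merchandise → 6.75% → €1.50
Noise-cancelling headphones €102.40: consumer electronics, under €200.00 → 0% → €0.00
Haircut €67.53: labor services → 0% → €0.00
Laptop €1012.00: consumer electronics, €200.00 or more → 4.75% → €48.07
USB-C hub €49.81: consumer electronics, under €200.00 → 0% → €0.00
Dozen eggs €5.21: unprepared food → 4.25% → €0.22
Extension cord €12.83: general merchandise → 6.75% → €0.87
Phone case €28.43: general merchandise → 6.75% → €1.92
Tablet €907.64: consumer electronics, €200.00 or more → 4.75% → €43.11
Key duplication €8.07: labor services → 0% → €0.00
Total tax = €1.50 + €48.07 + €0.22 + €0.87 + €1.92 + €43.11 = €95.69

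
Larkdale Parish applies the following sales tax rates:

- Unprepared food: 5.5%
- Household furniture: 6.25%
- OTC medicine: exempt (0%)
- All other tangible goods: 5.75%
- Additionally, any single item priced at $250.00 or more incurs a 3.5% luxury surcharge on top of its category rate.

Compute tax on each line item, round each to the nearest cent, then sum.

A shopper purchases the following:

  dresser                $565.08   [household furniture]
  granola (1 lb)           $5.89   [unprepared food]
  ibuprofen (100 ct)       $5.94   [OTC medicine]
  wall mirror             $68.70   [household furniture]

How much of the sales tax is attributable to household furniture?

$59.39

Dresser $565.08: household furniture → 6.25% + 3.5% surcharge = 9.75% → $55.10
Wall mirror $68.70: household furniture → 6.25% → $4.29
Tax on household furniture = $55.10 + $4.29 = $59.39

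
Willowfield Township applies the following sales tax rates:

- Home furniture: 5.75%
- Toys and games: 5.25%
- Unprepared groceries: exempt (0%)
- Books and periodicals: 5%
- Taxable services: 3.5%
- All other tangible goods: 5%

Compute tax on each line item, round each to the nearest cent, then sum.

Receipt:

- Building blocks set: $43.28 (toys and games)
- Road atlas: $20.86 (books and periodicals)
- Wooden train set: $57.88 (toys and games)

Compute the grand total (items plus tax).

Building blocks set $43.28: toys and games → 5.25% → $2.27
Road atlas $20.86: books and periodicals → 5% → $1.04
Wooden train set $57.88: toys and games → 5.25% → $3.04
Subtotal = $122.02; tax = $6.35; total due = $128.37

$128.37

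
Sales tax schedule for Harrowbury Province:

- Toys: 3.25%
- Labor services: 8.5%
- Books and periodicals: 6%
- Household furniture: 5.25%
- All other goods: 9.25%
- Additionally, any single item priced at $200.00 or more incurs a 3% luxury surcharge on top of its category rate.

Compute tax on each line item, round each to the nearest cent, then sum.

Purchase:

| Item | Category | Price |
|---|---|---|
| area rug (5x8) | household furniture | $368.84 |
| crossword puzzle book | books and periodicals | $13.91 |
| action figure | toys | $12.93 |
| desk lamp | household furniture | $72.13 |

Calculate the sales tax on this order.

Area rug (5x8) $368.84: household furniture → 5.25% + 3% surcharge = 8.25% → $30.43
Crossword puzzle book $13.91: books and periodicals → 6% → $0.83
Action figure $12.93: toys → 3.25% → $0.42
Desk lamp $72.13: household furniture → 5.25% → $3.79
Total tax = $30.43 + $0.83 + $0.42 + $3.79 = $35.47

$35.47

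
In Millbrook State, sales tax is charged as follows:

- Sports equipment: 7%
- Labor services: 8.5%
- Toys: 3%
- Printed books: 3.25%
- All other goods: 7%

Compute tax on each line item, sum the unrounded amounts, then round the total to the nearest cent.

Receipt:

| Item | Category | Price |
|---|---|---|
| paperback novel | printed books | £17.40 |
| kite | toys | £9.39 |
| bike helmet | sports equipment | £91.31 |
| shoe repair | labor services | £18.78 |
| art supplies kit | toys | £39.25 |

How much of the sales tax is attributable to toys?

£1.46

Kite £9.39: toys → 3% → £0.2817
Art supplies kit £39.25: toys → 3% → £1.1775
Tax on toys: unrounded sum = £1.4592 → £1.46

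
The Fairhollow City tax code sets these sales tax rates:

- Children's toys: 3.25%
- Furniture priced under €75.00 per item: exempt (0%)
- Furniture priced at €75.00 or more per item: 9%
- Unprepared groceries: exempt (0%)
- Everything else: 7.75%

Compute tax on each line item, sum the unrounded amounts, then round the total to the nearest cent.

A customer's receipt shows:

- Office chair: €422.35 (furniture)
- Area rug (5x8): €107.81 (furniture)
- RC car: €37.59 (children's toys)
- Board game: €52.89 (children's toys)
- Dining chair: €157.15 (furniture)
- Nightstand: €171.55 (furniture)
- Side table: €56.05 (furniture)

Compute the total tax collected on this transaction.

€80.24

Office chair €422.35: furniture, €75.00 or more → 9% → €38.0115
Area rug (5x8) €107.81: furniture, €75.00 or more → 9% → €9.7029
RC car €37.59: children's toys → 3.25% → €1.221675
Board game €52.89: children's toys → 3.25% → €1.718925
Dining chair €157.15: furniture, €75.00 or more → 9% → €14.1435
Nightstand €171.55: furniture, €75.00 or more → 9% → €15.4395
Side table €56.05: furniture, under €75.00 → 0% → €0.00
Unrounded tax sum = €80.238 → €80.24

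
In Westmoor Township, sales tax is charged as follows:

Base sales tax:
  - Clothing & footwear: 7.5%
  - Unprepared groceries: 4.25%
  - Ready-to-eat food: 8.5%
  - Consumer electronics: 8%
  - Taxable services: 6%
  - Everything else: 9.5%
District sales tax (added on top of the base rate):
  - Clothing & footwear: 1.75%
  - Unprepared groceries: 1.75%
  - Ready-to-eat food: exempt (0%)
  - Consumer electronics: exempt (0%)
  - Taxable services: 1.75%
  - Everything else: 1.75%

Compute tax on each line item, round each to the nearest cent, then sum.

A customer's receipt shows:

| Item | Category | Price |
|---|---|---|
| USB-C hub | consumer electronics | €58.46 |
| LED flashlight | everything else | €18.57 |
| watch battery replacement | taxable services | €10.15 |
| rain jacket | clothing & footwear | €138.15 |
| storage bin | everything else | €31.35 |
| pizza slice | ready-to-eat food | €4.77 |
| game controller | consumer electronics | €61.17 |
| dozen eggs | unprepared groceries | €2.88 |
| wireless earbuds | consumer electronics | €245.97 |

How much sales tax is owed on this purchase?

USB-C hub €58.46: consumer electronics → 8% + 0% district = 8% → €4.68
LED flashlight €18.57: everything else → 9.5% + 1.75% district = 11.25% → €2.09
Watch battery replacement €10.15: taxable services → 6% + 1.75% district = 7.75% → €0.79
Rain jacket €138.15: clothing & footwear → 7.5% + 1.75% district = 9.25% → €12.78
Storage bin €31.35: everything else → 9.5% + 1.75% district = 11.25% → €3.53
Pizza slice €4.77: ready-to-eat food → 8.5% + 0% district = 8.5% → €0.41
Game controller €61.17: consumer electronics → 8% + 0% district = 8% → €4.89
Dozen eggs €2.88: unprepared groceries → 4.25% + 1.75% district = 6% → €0.17
Wireless earbuds €245.97: consumer electronics → 8% + 0% district = 8% → €19.68
Total tax = €4.68 + €2.09 + €0.79 + €12.78 + €3.53 + €0.41 + €4.89 + €0.17 + €19.68 = €49.02

€49.02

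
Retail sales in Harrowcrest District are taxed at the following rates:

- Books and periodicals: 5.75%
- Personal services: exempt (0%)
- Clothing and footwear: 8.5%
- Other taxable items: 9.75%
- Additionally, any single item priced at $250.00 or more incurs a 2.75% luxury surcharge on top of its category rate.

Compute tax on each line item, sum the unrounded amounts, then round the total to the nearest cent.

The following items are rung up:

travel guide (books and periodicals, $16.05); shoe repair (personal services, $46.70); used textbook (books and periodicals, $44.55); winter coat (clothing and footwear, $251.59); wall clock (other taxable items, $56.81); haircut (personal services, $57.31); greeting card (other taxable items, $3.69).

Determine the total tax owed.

Travel guide $16.05: books and periodicals → 5.75% → $0.922875
Shoe repair $46.70: personal services → 0% → $0.00
Used textbook $44.55: books and periodicals → 5.75% → $2.561625
Winter coat $251.59: clothing and footwear → 8.5% + 2.75% surcharge = 11.25% → $28.303875
Wall clock $56.81: other taxable items → 9.75% → $5.538975
Haircut $57.31: personal services → 0% → $0.00
Greeting card $3.69: other taxable items → 9.75% → $0.359775
Unrounded tax sum = $37.687125 → $37.69

$37.69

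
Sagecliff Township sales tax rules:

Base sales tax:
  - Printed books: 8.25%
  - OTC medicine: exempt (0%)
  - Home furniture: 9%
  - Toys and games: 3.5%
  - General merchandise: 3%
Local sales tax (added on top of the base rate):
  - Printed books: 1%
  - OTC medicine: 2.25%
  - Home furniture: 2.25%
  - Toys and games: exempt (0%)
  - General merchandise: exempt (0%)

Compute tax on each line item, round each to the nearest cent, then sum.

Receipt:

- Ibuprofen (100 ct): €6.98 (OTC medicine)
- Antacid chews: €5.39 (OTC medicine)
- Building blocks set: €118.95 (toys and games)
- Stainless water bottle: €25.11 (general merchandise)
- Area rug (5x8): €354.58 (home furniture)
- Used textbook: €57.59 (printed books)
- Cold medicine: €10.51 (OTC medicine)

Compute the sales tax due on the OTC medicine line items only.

Ibuprofen (100 ct) €6.98: OTC medicine → 0% + 2.25% local = 2.25% → €0.16
Antacid chews €5.39: OTC medicine → 0% + 2.25% local = 2.25% → €0.12
Cold medicine €10.51: OTC medicine → 0% + 2.25% local = 2.25% → €0.24
Tax on OTC medicine = €0.16 + €0.12 + €0.24 = €0.52

€0.52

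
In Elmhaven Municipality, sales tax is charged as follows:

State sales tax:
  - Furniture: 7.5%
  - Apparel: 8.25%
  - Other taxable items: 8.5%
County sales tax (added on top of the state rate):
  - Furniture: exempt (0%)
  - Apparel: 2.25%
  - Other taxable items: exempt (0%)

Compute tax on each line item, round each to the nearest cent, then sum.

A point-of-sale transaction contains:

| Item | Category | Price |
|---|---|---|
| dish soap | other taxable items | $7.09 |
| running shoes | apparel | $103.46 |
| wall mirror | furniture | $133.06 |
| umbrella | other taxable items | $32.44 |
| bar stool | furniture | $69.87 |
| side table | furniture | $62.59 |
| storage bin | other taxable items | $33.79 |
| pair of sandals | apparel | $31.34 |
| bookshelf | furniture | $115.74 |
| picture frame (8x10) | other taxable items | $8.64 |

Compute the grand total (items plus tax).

$647.72

Dish soap $7.09: other taxable items → 8.5% + 0% county = 8.5% → $0.60
Running shoes $103.46: apparel → 8.25% + 2.25% county = 10.5% → $10.86
Wall mirror $133.06: furniture → 7.5% + 0% county = 7.5% → $9.98
Umbrella $32.44: other taxable items → 8.5% + 0% county = 8.5% → $2.76
Bar stool $69.87: furniture → 7.5% + 0% county = 7.5% → $5.24
Side table $62.59: furniture → 7.5% + 0% county = 7.5% → $4.69
Storage bin $33.79: other taxable items → 8.5% + 0% county = 8.5% → $2.87
Pair of sandals $31.34: apparel → 8.25% + 2.25% county = 10.5% → $3.29
Bookshelf $115.74: furniture → 7.5% + 0% county = 7.5% → $8.68
Picture frame (8x10) $8.64: other taxable items → 8.5% + 0% county = 8.5% → $0.73
Subtotal = $598.02; tax = $49.70; total due = $647.72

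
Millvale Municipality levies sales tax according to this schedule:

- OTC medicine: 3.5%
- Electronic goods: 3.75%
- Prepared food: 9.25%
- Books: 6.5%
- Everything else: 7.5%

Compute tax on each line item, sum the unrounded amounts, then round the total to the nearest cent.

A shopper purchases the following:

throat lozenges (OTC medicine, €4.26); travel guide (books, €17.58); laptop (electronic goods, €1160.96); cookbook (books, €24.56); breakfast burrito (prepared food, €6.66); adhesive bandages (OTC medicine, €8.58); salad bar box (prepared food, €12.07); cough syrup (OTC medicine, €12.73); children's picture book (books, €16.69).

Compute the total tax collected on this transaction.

Throat lozenges €4.26: OTC medicine → 3.5% → €0.1491
Travel guide €17.58: books → 6.5% → €1.1427
Laptop €1160.96: electronic goods → 3.75% → €43.536
Cookbook €24.56: books → 6.5% → €1.5964
Breakfast burrito €6.66: prepared food → 9.25% → €0.61605
Adhesive bandages €8.58: OTC medicine → 3.5% → €0.3003
Salad bar box €12.07: prepared food → 9.25% → €1.116475
Cough syrup €12.73: OTC medicine → 3.5% → €0.44555
Children's picture book €16.69: books → 6.5% → €1.08485
Unrounded tax sum = €49.987425 → €49.99

€49.99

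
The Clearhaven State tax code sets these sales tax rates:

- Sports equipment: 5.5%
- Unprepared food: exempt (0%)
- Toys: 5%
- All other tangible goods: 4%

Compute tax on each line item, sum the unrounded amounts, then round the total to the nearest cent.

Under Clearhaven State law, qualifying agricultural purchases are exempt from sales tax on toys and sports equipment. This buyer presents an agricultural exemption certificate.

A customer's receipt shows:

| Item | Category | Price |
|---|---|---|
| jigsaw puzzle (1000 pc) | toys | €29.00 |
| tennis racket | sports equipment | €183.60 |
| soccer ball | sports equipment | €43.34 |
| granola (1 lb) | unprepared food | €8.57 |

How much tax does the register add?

Jigsaw puzzle (1000 pc) €29.00: toys, buyer-exempt → 0% → €0.00
Tennis racket €183.60: sports equipment, buyer-exempt → 0% → €0.00
Soccer ball €43.34: sports equipment, buyer-exempt → 0% → €0.00
Granola (1 lb) €8.57: unprepared food → 0% → €0.00
Unrounded tax sum = €0.00 → €0.00

€0.00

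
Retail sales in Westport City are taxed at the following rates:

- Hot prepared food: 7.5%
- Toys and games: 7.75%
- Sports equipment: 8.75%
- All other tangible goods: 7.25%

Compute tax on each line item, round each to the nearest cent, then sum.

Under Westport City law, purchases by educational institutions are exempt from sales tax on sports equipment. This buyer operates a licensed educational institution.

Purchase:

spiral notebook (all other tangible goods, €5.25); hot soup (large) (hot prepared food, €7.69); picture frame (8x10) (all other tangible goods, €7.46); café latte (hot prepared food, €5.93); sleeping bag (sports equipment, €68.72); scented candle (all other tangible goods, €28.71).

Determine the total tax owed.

Spiral notebook €5.25: all other tangible goods → 7.25% → €0.38
Hot soup (large) €7.69: hot prepared food → 7.5% → €0.58
Picture frame (8x10) €7.46: all other tangible goods → 7.25% → €0.54
Café latte €5.93: hot prepared food → 7.5% → €0.44
Sleeping bag €68.72: sports equipment, buyer-exempt → 0% → €0.00
Scented candle €28.71: all other tangible goods → 7.25% → €2.08
Total tax = €0.38 + €0.58 + €0.54 + €0.44 + €2.08 = €4.02

€4.02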